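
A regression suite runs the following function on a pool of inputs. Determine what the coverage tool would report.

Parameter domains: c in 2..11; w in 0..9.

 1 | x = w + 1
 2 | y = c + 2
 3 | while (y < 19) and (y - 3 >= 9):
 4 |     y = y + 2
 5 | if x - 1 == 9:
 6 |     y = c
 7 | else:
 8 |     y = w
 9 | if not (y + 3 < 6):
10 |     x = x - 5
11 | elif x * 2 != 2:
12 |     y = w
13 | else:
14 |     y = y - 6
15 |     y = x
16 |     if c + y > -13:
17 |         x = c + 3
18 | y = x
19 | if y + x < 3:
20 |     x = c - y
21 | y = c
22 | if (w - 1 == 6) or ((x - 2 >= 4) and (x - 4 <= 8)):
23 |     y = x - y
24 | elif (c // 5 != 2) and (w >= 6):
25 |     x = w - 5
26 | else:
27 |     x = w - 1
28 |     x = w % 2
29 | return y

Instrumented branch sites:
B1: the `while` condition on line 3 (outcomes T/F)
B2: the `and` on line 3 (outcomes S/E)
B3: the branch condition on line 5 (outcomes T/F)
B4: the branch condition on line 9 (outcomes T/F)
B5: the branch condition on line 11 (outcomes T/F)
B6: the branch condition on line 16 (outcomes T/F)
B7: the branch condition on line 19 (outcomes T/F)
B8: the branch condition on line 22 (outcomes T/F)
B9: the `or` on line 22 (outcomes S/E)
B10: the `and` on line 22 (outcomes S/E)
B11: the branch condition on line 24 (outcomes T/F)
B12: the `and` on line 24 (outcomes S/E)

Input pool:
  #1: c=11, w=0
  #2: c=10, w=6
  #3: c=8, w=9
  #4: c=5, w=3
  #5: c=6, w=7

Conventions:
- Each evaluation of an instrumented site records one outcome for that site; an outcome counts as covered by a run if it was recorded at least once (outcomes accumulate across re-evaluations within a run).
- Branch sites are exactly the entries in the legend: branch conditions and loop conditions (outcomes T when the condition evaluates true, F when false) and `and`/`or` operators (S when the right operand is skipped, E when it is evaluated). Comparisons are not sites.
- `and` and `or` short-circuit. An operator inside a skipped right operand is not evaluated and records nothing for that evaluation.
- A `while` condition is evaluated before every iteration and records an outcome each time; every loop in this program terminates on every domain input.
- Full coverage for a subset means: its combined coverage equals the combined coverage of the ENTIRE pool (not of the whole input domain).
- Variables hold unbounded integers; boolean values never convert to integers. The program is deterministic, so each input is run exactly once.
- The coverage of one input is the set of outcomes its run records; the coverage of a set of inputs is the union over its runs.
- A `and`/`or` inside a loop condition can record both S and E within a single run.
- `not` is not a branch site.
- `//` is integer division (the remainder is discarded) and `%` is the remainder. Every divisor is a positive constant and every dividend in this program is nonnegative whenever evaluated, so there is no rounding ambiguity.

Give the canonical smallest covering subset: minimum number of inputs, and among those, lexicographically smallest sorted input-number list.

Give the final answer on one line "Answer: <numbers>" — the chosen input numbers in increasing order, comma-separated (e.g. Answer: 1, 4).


run #1 (c=11, w=0) runs B2->E, B1->T, B2->E, B1->T, B2->E, B1->T, B2->S, B1->F, B3->F, B4->F, B5->F, B6->T, B7->F, B9->E, ...; records B1=T, B1=F, B2=S, B2=E, B3=F, B4=F, B5=F, B6=T, B7=F, B8=F, B9=E, B10=E, B11=F, B12=S
run #2 (c=10, w=6) runs B2->E, B1->T, B2->E, B1->T, B2->E, B1->T, B2->E, B1->T, B2->S, B1->F, B3->F, B4->T, B7->F, B9->E, ...; records B1=T, B1=F, B2=S, B2=E, B3=F, B4=T, B7=F, B8=F, B9=E, B10=S, B11=F, B12=S
run #3 (c=8, w=9) runs B2->E, B1->F, B3->T, B4->T, B7->F, B9->E, B10->S, B8->F, B12->E, B11->T; records B1=F, B2=E, B3=T, B4=T, B7=F, B8=F, B9=E, B10=S, B11=T, B12=E
run #4 (c=5, w=3) runs B2->E, B1->F, B3->F, B4->T, B7->T, B9->E, B10->E, B8->T; records B1=F, B2=E, B3=F, B4=T, B7=T, B8=T, B9=E, B10=E
run #5 (c=6, w=7) runs B2->E, B1->F, B3->F, B4->T, B7->F, B9->S, B8->T; records B1=F, B2=E, B3=F, B4=T, B7=F, B8=T, B9=S
together the pool reaches 22 outcomes: B1=T, B1=F, B2=S, B2=E, B3=T, B3=F, B4=T, B4=F, B5=F, B6=T, B7=T, B7=F, B8=T, B8=F, B9=S, B9=E, B10=S, B10=E, B11=T, B11=F, B12=S, B12=E
size 1 is not enough: best union over all size-1 subsets is 14/22
size 2 is not enough: best union over all size-2 subsets is 19/22
size 3 is not enough: best union over all size-3 subsets is 21/22
inputs {1, 3, 4, 5} (size 4) cover everything; no size-4 subset with a lexicographically smaller index list covers all 22
Answer: 1, 3, 4, 5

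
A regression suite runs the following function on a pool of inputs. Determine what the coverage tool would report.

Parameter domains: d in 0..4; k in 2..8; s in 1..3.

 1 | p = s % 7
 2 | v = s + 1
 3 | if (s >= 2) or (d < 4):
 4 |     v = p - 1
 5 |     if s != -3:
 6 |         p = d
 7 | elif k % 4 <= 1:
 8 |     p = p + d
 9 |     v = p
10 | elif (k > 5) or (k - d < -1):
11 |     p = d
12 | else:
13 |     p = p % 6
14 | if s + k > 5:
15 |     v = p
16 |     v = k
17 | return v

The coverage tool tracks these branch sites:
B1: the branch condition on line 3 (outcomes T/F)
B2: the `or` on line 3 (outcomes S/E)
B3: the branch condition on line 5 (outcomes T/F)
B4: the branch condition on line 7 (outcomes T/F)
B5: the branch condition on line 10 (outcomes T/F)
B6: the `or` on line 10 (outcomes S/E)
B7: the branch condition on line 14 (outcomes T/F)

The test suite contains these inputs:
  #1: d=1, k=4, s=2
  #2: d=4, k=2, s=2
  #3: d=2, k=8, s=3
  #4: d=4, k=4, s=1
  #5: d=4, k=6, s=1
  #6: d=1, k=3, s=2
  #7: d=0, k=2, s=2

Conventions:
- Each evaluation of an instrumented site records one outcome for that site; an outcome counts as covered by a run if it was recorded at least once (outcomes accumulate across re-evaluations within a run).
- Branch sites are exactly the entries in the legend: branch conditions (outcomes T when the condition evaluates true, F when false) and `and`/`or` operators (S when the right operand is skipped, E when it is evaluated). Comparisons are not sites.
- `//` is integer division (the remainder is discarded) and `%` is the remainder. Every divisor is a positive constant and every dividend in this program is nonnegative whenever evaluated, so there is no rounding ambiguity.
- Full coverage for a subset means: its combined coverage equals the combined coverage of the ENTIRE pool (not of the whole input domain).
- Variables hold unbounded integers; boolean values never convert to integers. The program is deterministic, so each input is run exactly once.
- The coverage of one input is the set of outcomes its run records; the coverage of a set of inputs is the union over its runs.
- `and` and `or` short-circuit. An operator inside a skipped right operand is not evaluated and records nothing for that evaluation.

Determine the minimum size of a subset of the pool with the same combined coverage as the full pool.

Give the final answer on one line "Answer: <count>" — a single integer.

input #1 (d=1, k=4, s=2): covers B1=T, B2=S, B3=T, B7=T
input #2 (d=4, k=2, s=2): covers B1=T, B2=S, B3=T, B7=F
input #3 (d=2, k=8, s=3): covers B1=T, B2=S, B3=T, B7=T
input #4 (d=4, k=4, s=1): covers B1=F, B2=E, B4=T, B7=F
input #5 (d=4, k=6, s=1): covers B1=F, B2=E, B4=F, B5=T, B6=S, B7=T
input #6 (d=1, k=3, s=2): covers B1=T, B2=S, B3=T, B7=F
input #7 (d=0, k=2, s=2): covers B1=T, B2=S, B3=T, B7=F
pool-wide coverage (11 outcomes): B1=T, B1=F, B2=S, B2=E, B3=T, B4=T, B4=F, B5=T, B6=S, B7=T, B7=F
no size-1 subset reaches all 11 outcomes (best union: 6/11)
no size-2 subset reaches all 11 outcomes (best union: 10/11)
the canonical winner is {1, 4, 5}: size 3, full 11-outcome coverage, earliest index list among size-3 covers

Answer: 3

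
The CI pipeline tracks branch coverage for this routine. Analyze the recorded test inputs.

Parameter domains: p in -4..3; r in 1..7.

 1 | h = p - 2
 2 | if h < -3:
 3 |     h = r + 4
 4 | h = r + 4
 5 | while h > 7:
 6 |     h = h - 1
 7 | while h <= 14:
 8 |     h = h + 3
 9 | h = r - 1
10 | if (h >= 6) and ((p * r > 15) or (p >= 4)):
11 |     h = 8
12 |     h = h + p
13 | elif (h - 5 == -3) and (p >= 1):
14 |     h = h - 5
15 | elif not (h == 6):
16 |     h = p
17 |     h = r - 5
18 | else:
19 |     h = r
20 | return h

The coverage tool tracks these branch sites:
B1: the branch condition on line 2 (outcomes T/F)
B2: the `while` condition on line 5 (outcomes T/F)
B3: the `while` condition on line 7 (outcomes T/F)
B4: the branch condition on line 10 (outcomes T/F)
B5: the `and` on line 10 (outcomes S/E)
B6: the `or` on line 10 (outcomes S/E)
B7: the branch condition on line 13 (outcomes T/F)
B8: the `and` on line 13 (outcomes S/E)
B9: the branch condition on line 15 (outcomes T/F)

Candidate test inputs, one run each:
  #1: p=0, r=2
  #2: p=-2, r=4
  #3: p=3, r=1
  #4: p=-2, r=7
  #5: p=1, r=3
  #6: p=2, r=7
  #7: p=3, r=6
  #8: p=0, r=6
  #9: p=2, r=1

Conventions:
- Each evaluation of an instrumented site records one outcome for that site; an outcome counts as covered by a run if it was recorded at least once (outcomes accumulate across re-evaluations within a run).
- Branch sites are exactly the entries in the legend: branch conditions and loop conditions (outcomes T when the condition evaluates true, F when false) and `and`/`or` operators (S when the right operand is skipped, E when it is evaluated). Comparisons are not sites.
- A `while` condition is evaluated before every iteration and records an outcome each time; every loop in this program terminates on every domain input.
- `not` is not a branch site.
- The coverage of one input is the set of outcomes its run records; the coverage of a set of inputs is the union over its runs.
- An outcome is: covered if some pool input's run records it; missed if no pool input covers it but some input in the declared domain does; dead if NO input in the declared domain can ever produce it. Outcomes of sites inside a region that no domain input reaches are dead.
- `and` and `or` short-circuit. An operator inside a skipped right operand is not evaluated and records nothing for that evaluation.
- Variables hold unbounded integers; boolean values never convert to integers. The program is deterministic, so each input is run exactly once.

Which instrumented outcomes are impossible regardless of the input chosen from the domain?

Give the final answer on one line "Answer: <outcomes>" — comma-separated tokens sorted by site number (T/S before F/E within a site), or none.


checking every outcome against all 56 domain inputs:
  reachable outcomes have witnesses, e.g. B1=T (e.g. p=-4, r=1), B1=F (e.g. p=-1, r=1), B2=T (e.g. p=-4, r=4), B2=F (e.g. p=-4, r=1)
Answer: none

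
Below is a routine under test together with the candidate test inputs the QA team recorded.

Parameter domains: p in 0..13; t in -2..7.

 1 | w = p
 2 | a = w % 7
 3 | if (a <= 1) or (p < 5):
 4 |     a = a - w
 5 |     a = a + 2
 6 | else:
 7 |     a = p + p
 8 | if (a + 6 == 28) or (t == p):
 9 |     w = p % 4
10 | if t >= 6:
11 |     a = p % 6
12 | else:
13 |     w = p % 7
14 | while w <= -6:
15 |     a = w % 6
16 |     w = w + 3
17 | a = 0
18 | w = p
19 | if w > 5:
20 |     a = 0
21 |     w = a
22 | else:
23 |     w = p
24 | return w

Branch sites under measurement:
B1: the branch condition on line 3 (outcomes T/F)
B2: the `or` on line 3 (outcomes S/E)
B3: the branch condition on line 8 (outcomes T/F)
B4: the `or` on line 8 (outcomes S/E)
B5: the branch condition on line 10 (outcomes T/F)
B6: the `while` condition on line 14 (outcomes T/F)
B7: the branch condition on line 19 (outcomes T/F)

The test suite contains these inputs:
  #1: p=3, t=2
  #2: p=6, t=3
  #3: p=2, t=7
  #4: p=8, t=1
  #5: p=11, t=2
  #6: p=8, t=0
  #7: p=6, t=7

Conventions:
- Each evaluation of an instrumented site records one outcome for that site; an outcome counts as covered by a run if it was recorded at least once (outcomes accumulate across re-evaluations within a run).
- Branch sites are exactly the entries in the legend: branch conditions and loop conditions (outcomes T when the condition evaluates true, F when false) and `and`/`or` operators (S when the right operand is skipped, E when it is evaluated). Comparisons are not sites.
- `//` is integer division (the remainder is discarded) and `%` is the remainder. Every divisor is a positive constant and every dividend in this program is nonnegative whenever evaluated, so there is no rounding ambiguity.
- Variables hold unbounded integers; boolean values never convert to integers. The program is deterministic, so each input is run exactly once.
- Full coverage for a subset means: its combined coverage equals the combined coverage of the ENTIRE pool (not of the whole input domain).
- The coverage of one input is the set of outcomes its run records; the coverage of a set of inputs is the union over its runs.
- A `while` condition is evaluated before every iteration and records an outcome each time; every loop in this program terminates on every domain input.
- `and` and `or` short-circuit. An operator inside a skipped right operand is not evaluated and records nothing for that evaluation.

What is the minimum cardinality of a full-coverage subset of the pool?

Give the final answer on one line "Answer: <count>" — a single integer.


input #1 (p=3, t=2): events B2->E, B1->T, B4->E, B3->F, B5->F, B6->F, B7->F; covers B1=T, B2=E, B3=F, B4=E, B5=F, B6=F, B7=F
input #2 (p=6, t=3): events B2->E, B1->F, B4->E, B3->F, B5->F, B6->F, B7->T; covers B1=F, B2=E, B3=F, B4=E, B5=F, B6=F, B7=T
input #3 (p=2, t=7): events B2->E, B1->T, B4->E, B3->F, B5->T, B6->F, B7->F; covers B1=T, B2=E, B3=F, B4=E, B5=T, B6=F, B7=F
input #4 (p=8, t=1): events B2->S, B1->T, B4->E, B3->F, B5->F, B6->F, B7->T; covers B1=T, B2=S, B3=F, B4=E, B5=F, B6=F, B7=T
input #5 (p=11, t=2): events B2->E, B1->F, B4->S, B3->T, B5->F, B6->F, B7->T; covers B1=F, B2=E, B3=T, B4=S, B5=F, B6=F, B7=T
input #6 (p=8, t=0): events B2->S, B1->T, B4->E, B3->F, B5->F, B6->F, B7->T; covers B1=T, B2=S, B3=F, B4=E, B5=F, B6=F, B7=T
input #7 (p=6, t=7): events B2->E, B1->F, B4->E, B3->F, B5->T, B6->F, B7->T; covers B1=F, B2=E, B3=F, B4=E, B5=T, B6=F, B7=T
together the pool reaches 13 outcomes: B1=T, B1=F, B2=S, B2=E, B3=T, B3=F, B4=S, B4=E, B5=T, B5=F, B6=F, B7=T, B7=F
size 1 is not enough: best union over all size-1 subsets is 7/13
size 2 is not enough: best union over all size-2 subsets is 12/13
size 3: inputs {3, 4, 5} cover all 13 outcomes, and no lexicographically smaller subset of this size does
Answer: 3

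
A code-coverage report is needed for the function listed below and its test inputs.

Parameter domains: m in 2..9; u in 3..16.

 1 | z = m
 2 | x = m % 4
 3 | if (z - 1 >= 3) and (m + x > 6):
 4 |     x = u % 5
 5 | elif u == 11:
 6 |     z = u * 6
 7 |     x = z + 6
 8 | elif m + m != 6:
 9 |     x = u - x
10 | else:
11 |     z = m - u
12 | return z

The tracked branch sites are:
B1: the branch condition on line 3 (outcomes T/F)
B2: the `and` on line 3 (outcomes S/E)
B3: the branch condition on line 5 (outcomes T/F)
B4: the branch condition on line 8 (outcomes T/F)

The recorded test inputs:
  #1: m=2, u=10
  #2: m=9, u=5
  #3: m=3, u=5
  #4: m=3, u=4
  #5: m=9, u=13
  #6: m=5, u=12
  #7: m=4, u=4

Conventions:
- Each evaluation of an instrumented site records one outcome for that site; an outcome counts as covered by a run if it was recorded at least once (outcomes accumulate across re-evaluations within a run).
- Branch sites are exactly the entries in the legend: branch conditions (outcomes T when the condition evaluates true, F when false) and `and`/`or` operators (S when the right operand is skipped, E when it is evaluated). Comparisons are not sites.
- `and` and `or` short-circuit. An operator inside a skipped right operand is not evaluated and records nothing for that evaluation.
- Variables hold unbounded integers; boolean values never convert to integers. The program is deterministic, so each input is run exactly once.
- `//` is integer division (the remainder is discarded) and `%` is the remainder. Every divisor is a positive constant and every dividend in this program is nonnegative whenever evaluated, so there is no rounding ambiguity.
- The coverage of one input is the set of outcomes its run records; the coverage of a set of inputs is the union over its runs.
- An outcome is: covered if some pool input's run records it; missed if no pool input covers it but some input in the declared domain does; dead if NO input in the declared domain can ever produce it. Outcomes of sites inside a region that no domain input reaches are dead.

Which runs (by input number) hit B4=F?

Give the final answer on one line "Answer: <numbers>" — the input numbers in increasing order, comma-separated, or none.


input #1 (m=2, u=10): misses B4=F
input #2 (m=9, u=5): misses B4=F
input #3 (m=3, u=5): covers B4=F
input #4 (m=3, u=4): covers B4=F
input #5 (m=9, u=13): misses B4=F
input #6 (m=5, u=12): misses B4=F
input #7 (m=4, u=4): misses B4=F
Answer: 3, 4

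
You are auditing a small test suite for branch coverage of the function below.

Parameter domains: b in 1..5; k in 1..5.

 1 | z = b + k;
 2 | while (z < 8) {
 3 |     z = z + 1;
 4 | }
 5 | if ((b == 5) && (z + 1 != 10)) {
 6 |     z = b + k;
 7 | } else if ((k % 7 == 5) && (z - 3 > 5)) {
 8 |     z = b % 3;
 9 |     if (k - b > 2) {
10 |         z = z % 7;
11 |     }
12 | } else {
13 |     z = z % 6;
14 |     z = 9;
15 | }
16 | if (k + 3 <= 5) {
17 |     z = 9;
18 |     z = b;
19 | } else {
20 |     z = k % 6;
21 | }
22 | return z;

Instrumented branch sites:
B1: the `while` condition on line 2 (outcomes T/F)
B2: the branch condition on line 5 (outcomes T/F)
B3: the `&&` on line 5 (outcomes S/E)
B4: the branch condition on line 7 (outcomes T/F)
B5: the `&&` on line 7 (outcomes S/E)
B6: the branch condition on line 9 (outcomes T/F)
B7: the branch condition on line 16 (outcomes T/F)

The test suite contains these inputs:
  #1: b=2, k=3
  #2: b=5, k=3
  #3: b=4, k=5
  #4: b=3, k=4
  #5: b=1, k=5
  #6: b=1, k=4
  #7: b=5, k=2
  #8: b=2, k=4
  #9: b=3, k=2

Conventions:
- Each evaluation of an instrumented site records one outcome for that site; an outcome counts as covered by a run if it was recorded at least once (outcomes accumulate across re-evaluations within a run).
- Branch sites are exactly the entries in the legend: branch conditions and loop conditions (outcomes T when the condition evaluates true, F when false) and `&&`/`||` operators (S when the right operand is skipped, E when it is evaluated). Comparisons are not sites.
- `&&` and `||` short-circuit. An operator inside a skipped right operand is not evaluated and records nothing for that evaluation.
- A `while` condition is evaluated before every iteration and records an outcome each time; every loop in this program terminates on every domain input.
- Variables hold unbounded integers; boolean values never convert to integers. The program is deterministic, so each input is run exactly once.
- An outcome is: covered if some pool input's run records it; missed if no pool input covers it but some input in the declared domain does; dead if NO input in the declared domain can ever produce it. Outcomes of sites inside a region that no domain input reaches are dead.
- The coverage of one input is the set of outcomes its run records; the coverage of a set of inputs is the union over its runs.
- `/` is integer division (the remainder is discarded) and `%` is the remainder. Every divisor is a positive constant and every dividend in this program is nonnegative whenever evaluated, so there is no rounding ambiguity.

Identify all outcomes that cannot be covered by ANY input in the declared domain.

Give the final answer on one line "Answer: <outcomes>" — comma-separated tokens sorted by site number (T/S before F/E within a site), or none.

checking every outcome against all 25 domain inputs:
  B6=T: unreachable across the whole domain -> dead
  reachable outcomes have witnesses, e.g. B1=T (e.g. b=1, k=1), B1=F (e.g. b=1, k=1), B2=T (e.g. b=5, k=1), B2=F (e.g. b=1, k=1)

Answer: B6=T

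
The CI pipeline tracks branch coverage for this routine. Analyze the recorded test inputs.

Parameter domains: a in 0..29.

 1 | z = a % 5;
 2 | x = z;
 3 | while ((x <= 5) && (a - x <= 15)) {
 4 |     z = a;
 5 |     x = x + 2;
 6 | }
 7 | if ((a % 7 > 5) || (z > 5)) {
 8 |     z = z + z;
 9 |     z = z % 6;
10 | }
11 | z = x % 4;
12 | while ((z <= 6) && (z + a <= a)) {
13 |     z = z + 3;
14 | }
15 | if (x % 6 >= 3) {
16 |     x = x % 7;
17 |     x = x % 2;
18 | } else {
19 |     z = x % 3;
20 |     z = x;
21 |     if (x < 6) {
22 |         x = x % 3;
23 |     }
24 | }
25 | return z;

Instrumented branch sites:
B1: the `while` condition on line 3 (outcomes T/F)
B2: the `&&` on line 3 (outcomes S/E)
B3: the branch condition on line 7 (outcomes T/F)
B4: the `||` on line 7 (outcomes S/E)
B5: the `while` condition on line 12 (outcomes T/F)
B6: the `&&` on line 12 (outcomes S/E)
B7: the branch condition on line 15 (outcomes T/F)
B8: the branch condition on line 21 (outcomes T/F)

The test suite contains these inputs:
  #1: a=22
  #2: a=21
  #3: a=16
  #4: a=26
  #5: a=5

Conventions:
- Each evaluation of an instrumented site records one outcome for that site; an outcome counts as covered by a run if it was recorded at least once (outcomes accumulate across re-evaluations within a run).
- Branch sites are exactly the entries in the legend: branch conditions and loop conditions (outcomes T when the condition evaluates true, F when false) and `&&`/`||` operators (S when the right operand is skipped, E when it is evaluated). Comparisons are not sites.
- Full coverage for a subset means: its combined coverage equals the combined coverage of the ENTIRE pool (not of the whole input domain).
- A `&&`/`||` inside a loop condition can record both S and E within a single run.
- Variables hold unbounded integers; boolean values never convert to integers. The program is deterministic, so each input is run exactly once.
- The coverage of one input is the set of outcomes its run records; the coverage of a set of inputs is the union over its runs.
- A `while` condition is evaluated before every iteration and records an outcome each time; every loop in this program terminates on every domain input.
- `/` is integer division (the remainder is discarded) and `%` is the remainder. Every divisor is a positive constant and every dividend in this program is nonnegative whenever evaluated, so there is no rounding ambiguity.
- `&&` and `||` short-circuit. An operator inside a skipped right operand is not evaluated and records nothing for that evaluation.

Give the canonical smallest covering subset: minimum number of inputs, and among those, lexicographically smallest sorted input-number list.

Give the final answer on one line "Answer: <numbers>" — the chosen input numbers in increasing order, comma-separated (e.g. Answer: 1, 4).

#1 (a=22) -> B2->E, B1->F, B4->E, B3->F, B6->E, B5->F, B7->F, B8->T; covered: B1=F, B2=E, B3=F, B4=E, B5=F, B6=E, B7=F, B8=T
#2 (a=21) -> B2->E, B1->F, B4->E, B3->F, B6->E, B5->F, B7->F, B8->T; covered: B1=F, B2=E, B3=F, B4=E, B5=F, B6=E, B7=F, B8=T
#3 (a=16) -> B2->E, B1->T, B2->E, B1->T, B2->E, B1->T, B2->S, B1->F, B4->E, B3->T, B6->E, B5->F, B7->F, B8->F; covered: B1=T, B1=F, B2=S, B2=E, B3=T, B4=E, B5=F, B6=E, B7=F, B8=F
#4 (a=26) -> B2->E, B1->F, B4->E, B3->F, B6->E, B5->F, B7->F, B8->T; covered: B1=F, B2=E, B3=F, B4=E, B5=F, B6=E, B7=F, B8=T
#5 (a=5) -> B2->E, B1->T, B2->E, B1->T, B2->E, B1->T, B2->S, B1->F, B4->E, B3->F, B6->E, B5->F, B7->F, B8->F; covered: B1=T, B1=F, B2=S, B2=E, B3=F, B4=E, B5=F, B6=E, B7=F, B8=F
union over all inputs: B1=T, B1=F, B2=S, B2=E, B3=T, B3=F, B4=E, B5=F, B6=E, B7=F, B8=T, B8=F (12 outcomes)
no size-1 subset reaches all 12 outcomes (best union: 10/12)
inputs {1, 3} (size 2) cover everything; no size-2 subset with a lexicographically smaller index list covers all 12

Answer: 1, 3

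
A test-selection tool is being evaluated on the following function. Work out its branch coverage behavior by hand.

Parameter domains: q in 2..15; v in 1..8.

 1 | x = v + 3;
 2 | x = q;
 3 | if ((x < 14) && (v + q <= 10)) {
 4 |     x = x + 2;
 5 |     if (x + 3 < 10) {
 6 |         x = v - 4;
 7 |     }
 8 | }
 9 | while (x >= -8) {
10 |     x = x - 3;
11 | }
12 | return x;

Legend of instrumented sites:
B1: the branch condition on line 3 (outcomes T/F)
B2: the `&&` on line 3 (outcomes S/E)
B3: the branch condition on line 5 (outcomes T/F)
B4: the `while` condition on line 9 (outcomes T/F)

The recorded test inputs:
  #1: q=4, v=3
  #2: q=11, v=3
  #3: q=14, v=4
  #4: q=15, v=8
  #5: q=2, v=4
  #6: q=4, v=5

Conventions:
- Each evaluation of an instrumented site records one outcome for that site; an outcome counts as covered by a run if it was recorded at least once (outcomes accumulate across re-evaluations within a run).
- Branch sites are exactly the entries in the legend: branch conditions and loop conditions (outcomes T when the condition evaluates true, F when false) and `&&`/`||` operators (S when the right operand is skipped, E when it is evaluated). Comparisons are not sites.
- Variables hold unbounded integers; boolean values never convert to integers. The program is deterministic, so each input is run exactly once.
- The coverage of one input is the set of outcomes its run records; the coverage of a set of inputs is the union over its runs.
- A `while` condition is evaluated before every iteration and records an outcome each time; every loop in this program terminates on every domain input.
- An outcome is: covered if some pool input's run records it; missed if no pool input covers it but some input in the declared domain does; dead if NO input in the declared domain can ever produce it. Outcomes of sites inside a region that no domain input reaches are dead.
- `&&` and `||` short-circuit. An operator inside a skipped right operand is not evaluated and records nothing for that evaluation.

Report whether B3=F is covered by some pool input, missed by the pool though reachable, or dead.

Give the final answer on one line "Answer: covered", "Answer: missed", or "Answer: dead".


no pool input records B3=F
but domain input (q=5, v=1) does record it -> reachable, so missed
Answer: missed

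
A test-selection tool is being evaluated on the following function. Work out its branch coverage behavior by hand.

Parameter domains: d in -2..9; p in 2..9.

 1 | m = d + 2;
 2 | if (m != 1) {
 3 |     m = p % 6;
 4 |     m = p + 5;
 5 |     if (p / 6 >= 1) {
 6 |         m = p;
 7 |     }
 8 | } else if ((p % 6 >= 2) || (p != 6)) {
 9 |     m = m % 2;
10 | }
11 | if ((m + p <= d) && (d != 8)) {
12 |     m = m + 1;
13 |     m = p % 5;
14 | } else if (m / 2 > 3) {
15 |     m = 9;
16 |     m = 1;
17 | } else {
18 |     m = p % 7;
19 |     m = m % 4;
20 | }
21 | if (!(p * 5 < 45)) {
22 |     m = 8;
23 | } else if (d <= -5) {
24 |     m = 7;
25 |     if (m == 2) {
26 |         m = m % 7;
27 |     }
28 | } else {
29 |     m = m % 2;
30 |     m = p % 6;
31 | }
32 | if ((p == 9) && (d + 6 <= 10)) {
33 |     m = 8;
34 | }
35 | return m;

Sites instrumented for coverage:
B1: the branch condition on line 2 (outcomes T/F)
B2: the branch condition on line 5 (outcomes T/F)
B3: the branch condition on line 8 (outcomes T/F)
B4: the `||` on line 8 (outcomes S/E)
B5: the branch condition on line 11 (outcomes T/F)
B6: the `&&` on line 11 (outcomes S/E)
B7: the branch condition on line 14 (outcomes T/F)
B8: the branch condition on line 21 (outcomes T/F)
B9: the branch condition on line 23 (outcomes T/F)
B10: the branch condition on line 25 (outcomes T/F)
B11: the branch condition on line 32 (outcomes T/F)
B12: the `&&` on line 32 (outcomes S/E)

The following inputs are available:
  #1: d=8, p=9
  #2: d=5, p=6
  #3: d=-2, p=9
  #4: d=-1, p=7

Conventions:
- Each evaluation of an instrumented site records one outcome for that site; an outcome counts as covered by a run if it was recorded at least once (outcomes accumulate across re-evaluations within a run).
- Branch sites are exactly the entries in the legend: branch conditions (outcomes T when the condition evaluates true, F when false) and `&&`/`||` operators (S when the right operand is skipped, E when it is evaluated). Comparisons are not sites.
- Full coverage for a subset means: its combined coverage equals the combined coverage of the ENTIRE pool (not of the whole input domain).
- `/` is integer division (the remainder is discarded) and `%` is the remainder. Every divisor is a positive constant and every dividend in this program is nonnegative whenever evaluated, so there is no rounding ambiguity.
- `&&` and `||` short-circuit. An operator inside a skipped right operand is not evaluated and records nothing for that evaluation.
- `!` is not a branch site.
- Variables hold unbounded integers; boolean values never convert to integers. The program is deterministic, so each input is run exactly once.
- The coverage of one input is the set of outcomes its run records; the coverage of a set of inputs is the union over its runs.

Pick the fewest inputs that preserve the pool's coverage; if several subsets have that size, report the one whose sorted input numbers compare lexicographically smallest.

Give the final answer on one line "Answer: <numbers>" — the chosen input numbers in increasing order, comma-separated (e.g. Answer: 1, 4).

input #1 (d=8, p=9): events B1->T, B2->T, B6->S, B5->F, B7->T, B8->T, B12->E, B11->F; covers B1=T, B2=T, B5=F, B6=S, B7=T, B8=T, B11=F, B12=E
input #2 (d=5, p=6): events B1->T, B2->T, B6->S, B5->F, B7->F, B8->F, B9->F, B12->S, B11->F; covers B1=T, B2=T, B5=F, B6=S, B7=F, B8=F, B9=F, B11=F, B12=S
input #3 (d=-2, p=9): events B1->T, B2->T, B6->S, B5->F, B7->T, B8->T, B12->E, B11->T; covers B1=T, B2=T, B5=F, B6=S, B7=T, B8=T, B11=T, B12=E
input #4 (d=-1, p=7): events B1->F, B4->E, B3->T, B6->S, B5->F, B7->F, B8->F, B9->F, B12->S, B11->F; covers B1=F, B3=T, B4=E, B5=F, B6=S, B7=F, B8=F, B9=F, B11=F, B12=S
union over all inputs: B1=T, B1=F, B2=T, B3=T, B4=E, B5=F, B6=S, B7=T, B7=F, B8=T, B8=F, B9=F, B11=T, B11=F, B12=S, B12=E (16 outcomes)
every size-1 subset falls short of the 16 outcomes (best: 10/16)
size 2: inputs {3, 4} cover all 16 outcomes, and no lexicographically smaller subset of this size does

Answer: 3, 4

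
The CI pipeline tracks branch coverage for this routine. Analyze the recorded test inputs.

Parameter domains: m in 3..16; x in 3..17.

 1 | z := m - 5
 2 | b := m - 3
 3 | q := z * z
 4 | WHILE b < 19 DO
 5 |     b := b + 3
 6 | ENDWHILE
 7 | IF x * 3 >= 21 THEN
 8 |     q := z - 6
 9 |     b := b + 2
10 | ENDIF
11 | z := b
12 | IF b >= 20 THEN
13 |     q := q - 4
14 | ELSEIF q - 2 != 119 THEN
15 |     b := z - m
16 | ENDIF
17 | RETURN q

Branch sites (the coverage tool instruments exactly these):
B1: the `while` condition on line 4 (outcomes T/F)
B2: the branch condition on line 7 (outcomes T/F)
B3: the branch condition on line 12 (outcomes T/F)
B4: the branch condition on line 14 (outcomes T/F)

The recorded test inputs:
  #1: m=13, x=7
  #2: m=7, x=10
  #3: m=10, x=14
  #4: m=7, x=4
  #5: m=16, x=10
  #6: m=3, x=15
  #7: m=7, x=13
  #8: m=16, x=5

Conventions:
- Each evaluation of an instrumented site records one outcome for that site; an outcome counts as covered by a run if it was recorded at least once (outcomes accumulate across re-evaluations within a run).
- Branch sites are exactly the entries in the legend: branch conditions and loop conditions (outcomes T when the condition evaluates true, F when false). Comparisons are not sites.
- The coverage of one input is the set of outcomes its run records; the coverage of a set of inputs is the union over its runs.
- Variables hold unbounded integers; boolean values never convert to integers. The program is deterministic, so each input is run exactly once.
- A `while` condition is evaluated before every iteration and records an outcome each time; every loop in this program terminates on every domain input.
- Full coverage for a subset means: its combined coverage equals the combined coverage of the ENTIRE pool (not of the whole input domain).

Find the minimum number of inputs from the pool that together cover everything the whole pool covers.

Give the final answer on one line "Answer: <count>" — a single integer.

input #1, m=13, x=7: events B1->T, B1->T, B1->T, B1->F, B2->T, B3->T; outcomes B1=T, B1=F, B2=T, B3=T
input #2, m=7, x=10: events B1->T, B1->T, B1->T, B1->T, B1->T, B1->F, B2->T, B3->T; outcomes B1=T, B1=F, B2=T, B3=T
input #3, m=10, x=14: events B1->T, B1->T, B1->T, B1->T, B1->F, B2->T, B3->T; outcomes B1=T, B1=F, B2=T, B3=T
input #4, m=7, x=4: events B1->T, B1->T, B1->T, B1->T, B1->T, B1->F, B2->F, B3->F, B4->T; outcomes B1=T, B1=F, B2=F, B3=F, B4=T
input #5, m=16, x=10: events B1->T, B1->T, B1->F, B2->T, B3->T; outcomes B1=T, B1=F, B2=T, B3=T
input #6, m=3, x=15: events B1->T, B1->T, B1->T, B1->T, B1->T, B1->T, B1->T, B1->F, B2->T, B3->T; outcomes B1=T, B1=F, B2=T, B3=T
input #7, m=7, x=13: events B1->T, B1->T, B1->T, B1->T, B1->T, B1->F, B2->T, B3->T; outcomes B1=T, B1=F, B2=T, B3=T
input #8, m=16, x=5: events B1->T, B1->T, B1->F, B2->F, B3->F, B4->F; outcomes B1=T, B1=F, B2=F, B3=F, B4=F
pool-wide coverage (8 outcomes): B1=T, B1=F, B2=T, B2=F, B3=T, B3=F, B4=T, B4=F
no size-1 subset reaches all 8 outcomes (best union: 5/8)
no size-2 subset reaches all 8 outcomes (best union: 7/8)
at size 3, {1, 4, 8} reaches all 8 outcomes; every lexicographically earlier size-3 subset fails

Answer: 3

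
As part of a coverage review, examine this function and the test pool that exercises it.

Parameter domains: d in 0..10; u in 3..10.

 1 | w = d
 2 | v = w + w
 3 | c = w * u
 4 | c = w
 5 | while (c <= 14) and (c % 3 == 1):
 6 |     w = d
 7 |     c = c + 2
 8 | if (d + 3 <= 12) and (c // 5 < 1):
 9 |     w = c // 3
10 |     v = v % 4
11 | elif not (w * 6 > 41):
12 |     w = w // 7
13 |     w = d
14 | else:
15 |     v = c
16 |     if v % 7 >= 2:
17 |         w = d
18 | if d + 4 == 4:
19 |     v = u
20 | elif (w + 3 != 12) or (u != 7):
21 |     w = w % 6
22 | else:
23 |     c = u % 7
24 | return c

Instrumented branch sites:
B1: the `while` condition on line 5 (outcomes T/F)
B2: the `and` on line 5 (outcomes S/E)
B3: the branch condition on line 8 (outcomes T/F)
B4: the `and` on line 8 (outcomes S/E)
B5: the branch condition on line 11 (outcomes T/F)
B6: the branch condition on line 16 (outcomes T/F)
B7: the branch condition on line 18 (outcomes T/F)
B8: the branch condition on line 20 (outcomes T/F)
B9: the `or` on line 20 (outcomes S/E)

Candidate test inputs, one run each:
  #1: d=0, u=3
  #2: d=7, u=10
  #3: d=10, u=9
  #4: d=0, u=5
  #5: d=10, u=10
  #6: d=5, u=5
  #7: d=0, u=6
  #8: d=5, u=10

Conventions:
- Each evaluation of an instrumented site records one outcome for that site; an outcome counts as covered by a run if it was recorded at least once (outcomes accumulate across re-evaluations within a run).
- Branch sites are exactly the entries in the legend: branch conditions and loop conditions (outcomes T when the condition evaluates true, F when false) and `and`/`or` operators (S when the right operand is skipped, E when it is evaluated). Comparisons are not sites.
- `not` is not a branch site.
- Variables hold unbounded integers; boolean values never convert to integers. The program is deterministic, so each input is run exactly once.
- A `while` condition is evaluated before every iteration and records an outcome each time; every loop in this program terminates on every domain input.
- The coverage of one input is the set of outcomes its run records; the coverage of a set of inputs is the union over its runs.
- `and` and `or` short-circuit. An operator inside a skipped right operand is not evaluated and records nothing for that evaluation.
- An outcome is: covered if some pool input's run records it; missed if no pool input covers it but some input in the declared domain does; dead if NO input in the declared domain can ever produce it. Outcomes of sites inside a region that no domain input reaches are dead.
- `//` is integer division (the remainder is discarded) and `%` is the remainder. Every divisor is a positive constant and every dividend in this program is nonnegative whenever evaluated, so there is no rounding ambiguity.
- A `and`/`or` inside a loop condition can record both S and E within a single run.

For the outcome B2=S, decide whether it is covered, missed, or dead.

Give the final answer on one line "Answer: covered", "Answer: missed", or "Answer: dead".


no pool input records B2=S
checking all 88 inputs in the declared domain: B2=S is never recorded -> dead
Answer: dead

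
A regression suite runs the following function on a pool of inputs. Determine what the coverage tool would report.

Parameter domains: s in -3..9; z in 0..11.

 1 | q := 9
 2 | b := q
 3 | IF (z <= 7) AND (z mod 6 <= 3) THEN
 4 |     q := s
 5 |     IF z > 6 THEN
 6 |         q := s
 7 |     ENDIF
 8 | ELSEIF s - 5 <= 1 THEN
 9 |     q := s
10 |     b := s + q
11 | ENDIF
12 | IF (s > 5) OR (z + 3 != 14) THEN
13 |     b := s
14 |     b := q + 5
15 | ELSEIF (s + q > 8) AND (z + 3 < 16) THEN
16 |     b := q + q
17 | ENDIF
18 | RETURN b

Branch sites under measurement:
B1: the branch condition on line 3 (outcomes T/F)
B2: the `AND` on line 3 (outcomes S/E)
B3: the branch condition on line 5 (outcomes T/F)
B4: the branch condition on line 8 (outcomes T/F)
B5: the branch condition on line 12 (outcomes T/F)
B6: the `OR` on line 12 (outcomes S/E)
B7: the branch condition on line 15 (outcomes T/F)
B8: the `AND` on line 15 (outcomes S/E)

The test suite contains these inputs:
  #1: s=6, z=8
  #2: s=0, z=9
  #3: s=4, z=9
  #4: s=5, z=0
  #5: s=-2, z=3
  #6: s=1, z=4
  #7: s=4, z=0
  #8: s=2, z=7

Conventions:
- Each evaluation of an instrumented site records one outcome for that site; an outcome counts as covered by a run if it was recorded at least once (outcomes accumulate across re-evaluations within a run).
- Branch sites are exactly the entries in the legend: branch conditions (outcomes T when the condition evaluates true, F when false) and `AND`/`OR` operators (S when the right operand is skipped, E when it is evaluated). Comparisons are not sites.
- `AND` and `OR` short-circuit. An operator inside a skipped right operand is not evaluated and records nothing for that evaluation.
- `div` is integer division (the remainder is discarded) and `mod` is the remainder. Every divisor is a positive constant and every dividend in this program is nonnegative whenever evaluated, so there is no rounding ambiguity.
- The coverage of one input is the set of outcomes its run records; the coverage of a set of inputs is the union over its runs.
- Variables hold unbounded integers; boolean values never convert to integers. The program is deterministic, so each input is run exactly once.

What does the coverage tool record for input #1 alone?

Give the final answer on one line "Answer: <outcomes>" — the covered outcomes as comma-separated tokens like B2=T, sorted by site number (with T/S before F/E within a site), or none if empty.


Tracing the run of input #1 (s=6, z=8):
  B2->S, B1->F, B4->T, B6->S, B5->T
as a set, this run covers: B1=F, B2=S, B4=T, B5=T, B6=S
Answer: B1=F, B2=S, B4=T, B5=T, B6=S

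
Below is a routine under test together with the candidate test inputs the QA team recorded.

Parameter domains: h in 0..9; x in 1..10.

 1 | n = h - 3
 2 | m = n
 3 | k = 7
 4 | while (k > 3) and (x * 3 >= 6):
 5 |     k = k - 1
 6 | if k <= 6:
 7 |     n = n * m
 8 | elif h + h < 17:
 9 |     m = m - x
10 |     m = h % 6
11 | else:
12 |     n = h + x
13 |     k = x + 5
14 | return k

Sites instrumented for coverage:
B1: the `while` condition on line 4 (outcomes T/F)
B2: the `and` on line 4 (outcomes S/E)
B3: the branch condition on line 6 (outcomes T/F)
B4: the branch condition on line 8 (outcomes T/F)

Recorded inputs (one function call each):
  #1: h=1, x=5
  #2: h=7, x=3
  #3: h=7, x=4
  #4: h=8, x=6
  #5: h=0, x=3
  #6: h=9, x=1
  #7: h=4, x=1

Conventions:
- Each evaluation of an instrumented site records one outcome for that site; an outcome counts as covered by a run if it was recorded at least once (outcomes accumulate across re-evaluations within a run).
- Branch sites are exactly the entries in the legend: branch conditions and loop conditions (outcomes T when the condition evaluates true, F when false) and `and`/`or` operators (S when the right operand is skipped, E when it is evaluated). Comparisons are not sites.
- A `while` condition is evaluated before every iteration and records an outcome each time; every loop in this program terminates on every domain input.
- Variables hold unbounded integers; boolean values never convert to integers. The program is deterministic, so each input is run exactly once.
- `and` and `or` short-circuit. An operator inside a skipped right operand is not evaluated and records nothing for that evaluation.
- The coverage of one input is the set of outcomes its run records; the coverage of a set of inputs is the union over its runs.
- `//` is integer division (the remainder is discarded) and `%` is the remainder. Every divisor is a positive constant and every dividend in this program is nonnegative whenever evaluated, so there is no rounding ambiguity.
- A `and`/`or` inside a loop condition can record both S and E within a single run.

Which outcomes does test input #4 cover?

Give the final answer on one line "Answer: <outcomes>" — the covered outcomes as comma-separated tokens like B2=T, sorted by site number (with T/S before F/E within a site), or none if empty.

Running input #4 (h=8, x=6), event by event:
  B2->E, B1->T, B2->E, B1->T, B2->E, B1->T, B2->E, B1->T, B2->S, B1->F
  B3->T
as a set, this run covers: B1=T, B1=F, B2=S, B2=E, B3=T

Answer: B1=T, B1=F, B2=S, B2=E, B3=T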